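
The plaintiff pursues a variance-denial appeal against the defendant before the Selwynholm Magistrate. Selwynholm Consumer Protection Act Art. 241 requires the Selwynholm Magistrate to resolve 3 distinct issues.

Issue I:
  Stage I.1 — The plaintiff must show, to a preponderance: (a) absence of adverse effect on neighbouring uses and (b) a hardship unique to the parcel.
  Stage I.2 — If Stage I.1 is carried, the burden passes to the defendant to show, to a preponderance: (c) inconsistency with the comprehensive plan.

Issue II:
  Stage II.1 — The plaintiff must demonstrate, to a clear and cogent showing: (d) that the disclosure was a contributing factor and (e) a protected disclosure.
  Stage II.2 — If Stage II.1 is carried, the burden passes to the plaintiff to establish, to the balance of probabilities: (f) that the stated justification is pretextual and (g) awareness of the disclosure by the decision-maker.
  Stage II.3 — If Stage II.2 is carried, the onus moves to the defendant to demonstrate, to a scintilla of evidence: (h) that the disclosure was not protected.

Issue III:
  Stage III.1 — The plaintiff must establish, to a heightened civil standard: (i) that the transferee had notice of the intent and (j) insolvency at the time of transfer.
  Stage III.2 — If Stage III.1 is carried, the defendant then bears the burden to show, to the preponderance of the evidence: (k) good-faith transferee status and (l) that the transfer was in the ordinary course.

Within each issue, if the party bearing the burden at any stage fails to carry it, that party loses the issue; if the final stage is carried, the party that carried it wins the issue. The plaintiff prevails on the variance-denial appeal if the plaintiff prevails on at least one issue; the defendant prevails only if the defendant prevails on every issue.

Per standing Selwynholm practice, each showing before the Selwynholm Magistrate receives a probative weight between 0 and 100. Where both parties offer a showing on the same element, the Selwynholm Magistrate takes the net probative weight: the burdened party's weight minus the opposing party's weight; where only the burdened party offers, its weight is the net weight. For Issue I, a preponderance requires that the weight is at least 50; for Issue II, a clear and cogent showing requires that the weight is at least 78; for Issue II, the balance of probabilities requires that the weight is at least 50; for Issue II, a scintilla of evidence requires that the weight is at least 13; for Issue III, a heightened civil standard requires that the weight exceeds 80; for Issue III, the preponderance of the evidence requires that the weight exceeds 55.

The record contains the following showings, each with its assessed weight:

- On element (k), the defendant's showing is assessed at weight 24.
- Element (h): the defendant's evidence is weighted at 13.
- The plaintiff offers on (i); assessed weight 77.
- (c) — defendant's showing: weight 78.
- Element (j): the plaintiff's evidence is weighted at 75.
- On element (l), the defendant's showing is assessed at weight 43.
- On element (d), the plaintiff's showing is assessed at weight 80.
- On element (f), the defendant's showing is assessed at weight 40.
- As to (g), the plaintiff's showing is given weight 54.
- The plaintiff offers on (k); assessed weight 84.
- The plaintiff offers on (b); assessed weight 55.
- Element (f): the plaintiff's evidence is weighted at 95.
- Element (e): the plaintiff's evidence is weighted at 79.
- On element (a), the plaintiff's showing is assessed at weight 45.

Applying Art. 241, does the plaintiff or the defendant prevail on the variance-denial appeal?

defendant

— Issue I —
Stage I.1 (plaintiff, a preponderance, weight is at least 50): (a) 45 < 50 — fails; (b) 55 ≥ 50 — meets.
  The plaintiff does not carry Stage I.1.
The defendant prevails on this issue.
— Issue II —
Stage II.1 (plaintiff, a clear and cogent showing, weight is at least 78): (d) 80 ≥ 78 — meets; (e) 79 ≥ 78 — meets.
  Stage II.1 carried; the burden remains with the plaintiff.
Stage II.2 (plaintiff, the balance of probabilities, weight is at least 50): (f) net 95−40=55 ≥ 50 — meets; (g) 54 ≥ 50 — meets.
  The plaintiff carries Stage II.2; the defendant now bears the burden.
Stage II.3 (defendant, a scintilla of evidence, weight is at least 13): (h) 13 ≥ 13 — meets.
  Stage II.3 carried; the final stage is satisfied.
All stages carried — the defendant prevails on this issue.
— Issue III —
At Stage III.1 the plaintiff must meet a heightened civil standard (weight exceeds 80): on (i) the weight is 77, ≤ 80, so (i) does not meet the standard; on (j) the weight is 75, ≤ 80, so (j) does not meet the standard.
  The plaintiff does not carry Stage III.1.
The analysis ends at Stage III.1; the defendant prevails on this issue.
Per-issue: Issue I → defendant; Issue II → defendant; Issue III → defendant. The plaintiff must prevail on at least one issue; overall, the defendant prevails.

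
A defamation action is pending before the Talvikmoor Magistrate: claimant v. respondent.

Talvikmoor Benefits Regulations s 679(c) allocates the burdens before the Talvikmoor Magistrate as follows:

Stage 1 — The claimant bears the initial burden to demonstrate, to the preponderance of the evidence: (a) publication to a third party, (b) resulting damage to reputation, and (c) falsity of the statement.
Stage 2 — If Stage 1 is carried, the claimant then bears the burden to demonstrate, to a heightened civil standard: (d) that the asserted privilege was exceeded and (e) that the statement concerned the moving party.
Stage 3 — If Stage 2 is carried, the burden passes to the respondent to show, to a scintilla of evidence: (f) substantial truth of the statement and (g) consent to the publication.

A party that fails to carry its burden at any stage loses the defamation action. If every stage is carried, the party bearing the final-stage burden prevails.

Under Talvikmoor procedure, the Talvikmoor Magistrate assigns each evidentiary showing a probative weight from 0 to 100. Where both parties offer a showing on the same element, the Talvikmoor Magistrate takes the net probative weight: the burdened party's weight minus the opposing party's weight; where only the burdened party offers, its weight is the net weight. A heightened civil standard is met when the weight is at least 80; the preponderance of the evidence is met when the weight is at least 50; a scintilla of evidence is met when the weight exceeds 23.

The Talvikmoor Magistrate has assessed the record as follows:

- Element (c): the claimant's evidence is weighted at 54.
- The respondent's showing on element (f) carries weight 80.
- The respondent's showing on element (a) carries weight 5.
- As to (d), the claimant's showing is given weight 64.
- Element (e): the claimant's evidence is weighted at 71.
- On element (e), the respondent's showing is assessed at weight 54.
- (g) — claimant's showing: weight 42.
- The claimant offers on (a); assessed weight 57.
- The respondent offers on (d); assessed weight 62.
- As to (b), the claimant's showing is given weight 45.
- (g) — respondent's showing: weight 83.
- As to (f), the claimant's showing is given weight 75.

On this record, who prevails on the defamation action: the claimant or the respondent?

respondent

Stage 1 (claimant, the preponderance of the evidence, weight is at least 50): (a) net 57−5=52 ≥ 50 — meets; (b) 45 < 50 — fails; (c) 54 ≥ 50 — meets.
  The claimant does not carry Stage 1.
The analysis ends at Stage 1; the respondent prevails.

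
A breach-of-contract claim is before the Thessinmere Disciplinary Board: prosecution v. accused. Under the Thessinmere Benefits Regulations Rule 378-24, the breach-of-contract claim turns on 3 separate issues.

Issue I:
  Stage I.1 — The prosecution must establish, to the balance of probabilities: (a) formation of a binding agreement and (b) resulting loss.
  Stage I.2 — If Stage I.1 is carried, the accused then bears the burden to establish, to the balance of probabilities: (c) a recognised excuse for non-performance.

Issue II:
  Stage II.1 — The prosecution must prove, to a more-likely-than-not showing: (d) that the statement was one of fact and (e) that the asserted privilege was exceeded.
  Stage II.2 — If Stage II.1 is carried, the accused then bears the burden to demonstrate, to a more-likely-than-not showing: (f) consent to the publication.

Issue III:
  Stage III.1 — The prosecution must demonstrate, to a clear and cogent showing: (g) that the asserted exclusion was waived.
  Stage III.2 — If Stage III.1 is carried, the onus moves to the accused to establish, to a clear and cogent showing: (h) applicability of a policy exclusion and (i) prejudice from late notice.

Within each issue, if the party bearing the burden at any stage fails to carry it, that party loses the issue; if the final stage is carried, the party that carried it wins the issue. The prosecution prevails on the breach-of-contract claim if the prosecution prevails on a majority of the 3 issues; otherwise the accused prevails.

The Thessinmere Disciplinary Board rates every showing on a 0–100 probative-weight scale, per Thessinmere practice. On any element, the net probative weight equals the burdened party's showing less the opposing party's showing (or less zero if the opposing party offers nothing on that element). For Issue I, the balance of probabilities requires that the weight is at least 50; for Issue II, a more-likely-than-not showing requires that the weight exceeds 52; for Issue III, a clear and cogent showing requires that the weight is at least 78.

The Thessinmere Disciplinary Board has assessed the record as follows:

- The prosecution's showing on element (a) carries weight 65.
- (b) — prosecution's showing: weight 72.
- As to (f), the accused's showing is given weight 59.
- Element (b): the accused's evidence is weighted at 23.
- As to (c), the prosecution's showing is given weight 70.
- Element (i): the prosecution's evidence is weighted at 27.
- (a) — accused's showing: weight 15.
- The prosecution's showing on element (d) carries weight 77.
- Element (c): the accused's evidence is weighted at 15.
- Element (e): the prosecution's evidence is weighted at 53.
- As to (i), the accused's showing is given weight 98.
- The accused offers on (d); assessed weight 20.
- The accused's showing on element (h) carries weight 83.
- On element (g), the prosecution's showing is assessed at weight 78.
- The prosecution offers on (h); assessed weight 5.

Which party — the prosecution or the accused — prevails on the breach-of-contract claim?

accused

— Issue I —
At Stage I.1 the prosecution must meet the balance of probabilities (weight is at least 50): on (a) the weight is 65 less the opposing 15 gives net 50, which does reach 50, so (a) meets the standard; on (b) the weight is 72 less the opposing 23 gives net 49, < 50, so (b) does not meet the standard.
  Not every element is met, so the prosecution fails to carry Stage I.1.
The analysis ends at Stage I.1; the accused prevails on this issue.
— Issue II —
Stage II.1 — burden on prosecution; standard: a more-likely-than-not showing (weight exceeds 52).
    (d): 77 − 20 = 57 > 52 [met]
    (e): 53 > 52 [met]
  The prosecution carries Stage II.1; the accused now bears the burden.
Stage II.2 — burden on accused; standard: a more-likely-than-not showing (weight exceeds 52).
    (f): 59 > 52 [met]
  The accused carries the last stage.
With every stage satisfied, the accused prevails on this issue.
— Issue III —
At Stage III.1 the prosecution must meet a clear and cogent showing (weight is at least 78): on (g) the weight is 78, ≥ 78, so (g) meets the standard.
  Stage III.1 carried; the burden shifts to the accused.
At Stage III.2 the accused must meet a clear and cogent showing (weight is at least 78): on (h) the weight is 83 less the opposing 5 gives net 78, ≥ 78, so (h) meets the standard; on (i) the weight is 98 less the opposing 27 gives net 71, which does not reach 78, so (i) does not meet the standard.
  The accused does not carry Stage III.2.
So the prosecution prevails on this issue.
Per-issue: Issue I → accused; Issue II → accused; Issue III → prosecution. The prosecution must prevail on a majority of issues; overall, the accused prevails.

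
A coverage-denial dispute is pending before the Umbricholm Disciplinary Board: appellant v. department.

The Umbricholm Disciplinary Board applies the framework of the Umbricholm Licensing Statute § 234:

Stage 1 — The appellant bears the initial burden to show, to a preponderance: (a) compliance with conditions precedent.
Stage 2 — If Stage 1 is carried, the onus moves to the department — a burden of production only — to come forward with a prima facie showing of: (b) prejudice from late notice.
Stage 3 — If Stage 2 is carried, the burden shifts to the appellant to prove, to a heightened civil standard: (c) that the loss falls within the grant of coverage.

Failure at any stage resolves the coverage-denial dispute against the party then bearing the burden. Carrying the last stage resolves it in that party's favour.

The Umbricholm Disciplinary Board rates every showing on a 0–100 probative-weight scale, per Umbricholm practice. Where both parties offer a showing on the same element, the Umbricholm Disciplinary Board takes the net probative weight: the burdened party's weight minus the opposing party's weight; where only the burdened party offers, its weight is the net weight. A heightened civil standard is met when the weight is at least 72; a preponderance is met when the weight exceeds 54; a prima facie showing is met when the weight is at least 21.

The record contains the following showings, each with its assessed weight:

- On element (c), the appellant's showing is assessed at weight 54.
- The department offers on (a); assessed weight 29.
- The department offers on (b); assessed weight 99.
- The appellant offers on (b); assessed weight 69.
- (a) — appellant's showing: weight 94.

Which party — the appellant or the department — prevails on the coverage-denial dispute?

department

Stage 1 — burden on appellant; standard: a preponderance (weight exceeds 54).
    (a): 94 − 29 = 65 > 54 [met]
  Stage 1 is satisfied; the onus moves to the department.
Stage 2 — burden on department; standard: a prima facie showing (weight is at least 21).
    (b): 99 − 69 = 30 ≥ 21 [met]
  Stage 2 carried; the burden shifts to the appellant.
Stage 3 — burden on appellant; standard: a heightened civil standard (weight is at least 72).
    (c): 54 < 72 [not met]
  Stage 3 not carried; the appellant fails its burden.
The analysis ends at Stage 3; the department prevails.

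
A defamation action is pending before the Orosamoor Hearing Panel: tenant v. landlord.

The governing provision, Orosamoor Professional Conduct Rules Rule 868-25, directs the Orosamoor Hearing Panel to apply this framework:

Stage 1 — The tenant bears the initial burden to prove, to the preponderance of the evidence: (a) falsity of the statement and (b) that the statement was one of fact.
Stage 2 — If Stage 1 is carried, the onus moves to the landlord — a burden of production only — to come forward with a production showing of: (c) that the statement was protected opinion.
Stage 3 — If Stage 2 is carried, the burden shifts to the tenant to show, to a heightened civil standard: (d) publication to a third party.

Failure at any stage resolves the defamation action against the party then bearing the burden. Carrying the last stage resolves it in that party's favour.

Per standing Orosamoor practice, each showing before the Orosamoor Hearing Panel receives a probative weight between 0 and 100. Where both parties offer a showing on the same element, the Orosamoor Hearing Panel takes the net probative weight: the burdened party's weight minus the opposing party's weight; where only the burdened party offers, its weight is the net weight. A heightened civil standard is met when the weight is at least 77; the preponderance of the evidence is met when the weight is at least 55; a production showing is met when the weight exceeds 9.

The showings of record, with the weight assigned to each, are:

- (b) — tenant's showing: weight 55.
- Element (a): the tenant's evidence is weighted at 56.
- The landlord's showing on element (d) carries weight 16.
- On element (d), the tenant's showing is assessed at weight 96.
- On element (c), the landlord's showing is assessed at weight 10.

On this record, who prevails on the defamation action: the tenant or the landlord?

Stage 1 — burden on tenant; standard: the preponderance of the evidence (weight is at least 55).
    (a): 56 ≥ 55 [met]
    (b): 55 ≥ 55 [met]
  Stage 1 is satisfied; the onus moves to the landlord.
Stage 2 — burden on landlord; standard: a production showing (weight exceeds 9).
    (c): 10 > 9 [met]
  Stage 2 carried; the burden shifts to the tenant.
Stage 3 — burden on tenant; standard: a heightened civil standard (weight is at least 77).
    (d): 96 − 16 = 80 ≥ 77 [met]
  The tenant carries the last stage.
Every stage carried; the tenant prevails.

tenant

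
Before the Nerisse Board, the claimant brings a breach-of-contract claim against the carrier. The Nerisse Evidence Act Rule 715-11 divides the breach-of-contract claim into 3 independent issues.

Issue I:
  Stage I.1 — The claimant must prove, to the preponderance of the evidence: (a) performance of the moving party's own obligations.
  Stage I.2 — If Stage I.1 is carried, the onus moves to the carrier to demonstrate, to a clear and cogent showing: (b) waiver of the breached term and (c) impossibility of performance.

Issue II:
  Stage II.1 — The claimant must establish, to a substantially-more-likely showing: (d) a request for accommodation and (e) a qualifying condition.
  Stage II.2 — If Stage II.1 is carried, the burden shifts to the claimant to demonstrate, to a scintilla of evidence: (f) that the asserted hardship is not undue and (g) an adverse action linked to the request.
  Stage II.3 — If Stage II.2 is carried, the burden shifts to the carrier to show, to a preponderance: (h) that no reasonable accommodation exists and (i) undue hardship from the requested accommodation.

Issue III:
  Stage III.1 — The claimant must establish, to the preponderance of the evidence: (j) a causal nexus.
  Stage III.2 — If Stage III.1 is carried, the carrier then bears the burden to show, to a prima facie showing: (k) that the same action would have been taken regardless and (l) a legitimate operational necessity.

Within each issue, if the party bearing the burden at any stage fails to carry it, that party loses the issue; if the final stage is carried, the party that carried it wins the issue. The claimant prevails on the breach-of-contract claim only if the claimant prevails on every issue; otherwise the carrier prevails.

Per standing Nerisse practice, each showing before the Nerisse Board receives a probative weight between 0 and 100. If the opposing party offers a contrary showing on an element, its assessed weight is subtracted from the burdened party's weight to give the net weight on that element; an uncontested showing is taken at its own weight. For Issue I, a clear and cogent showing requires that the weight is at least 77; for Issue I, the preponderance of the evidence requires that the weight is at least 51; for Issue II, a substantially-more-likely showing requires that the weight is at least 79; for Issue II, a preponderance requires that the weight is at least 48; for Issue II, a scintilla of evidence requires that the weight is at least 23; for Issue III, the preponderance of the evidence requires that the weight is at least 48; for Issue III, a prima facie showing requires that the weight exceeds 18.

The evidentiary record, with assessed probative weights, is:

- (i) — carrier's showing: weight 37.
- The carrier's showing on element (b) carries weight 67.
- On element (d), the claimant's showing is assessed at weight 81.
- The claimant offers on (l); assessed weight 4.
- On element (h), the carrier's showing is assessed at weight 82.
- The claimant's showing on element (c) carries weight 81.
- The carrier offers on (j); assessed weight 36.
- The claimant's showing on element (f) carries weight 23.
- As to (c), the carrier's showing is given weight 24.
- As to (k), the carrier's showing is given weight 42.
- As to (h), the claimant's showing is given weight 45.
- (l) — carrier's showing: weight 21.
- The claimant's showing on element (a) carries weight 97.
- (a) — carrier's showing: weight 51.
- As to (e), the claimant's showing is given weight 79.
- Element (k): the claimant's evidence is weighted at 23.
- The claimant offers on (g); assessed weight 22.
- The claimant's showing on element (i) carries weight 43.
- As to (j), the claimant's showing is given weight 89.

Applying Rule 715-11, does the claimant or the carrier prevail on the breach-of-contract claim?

— Issue I —
Stage I.1 (claimant, the preponderance of the evidence, weight is at least 51): (a) net 97−51=46 < 51 — fails.
  Stage I.1 not carried; the claimant fails its burden.
The analysis ends at Stage I.1; the carrier prevails on this issue.
— Issue II —
At Stage II.1 the claimant must meet a substantially-more-likely showing (weight is at least 79): on (d) the weight is 81, ≥ 79, so (d) meets the standard; on (e) the weight is 79, which does reach 79, so (e) meets the standard.
  Stage II.1 is satisfied; the claimant continues to bear the burden.
At Stage II.2 the claimant must meet a scintilla of evidence (weight is at least 23): on (f) the weight is 23, ≥ 23, so (f) meets the standard; on (g) the weight is 22, which does not reach 23, so (g) does not meet the standard.
  Not every element is met, so the claimant fails to carry Stage II.2.
The carrier prevails on this issue.
— Issue III —
Stage III.1 — burden on claimant; standard: the preponderance of the evidence (weight is at least 48).
    (j): 89 − 36 = 53 ≥ 48 [met]
  Stage III.1 is satisfied; the onus moves to the carrier.
Stage III.2 — burden on carrier; standard: a prima facie showing (weight exceeds 18).
    (k): 42 − 23 = 19 > 18 [met]
    (l): 21 − 4 = 17 ≤ 18 [not met]
  Not every element is met, so the carrier fails to carry Stage III.2.
The claimant prevails on this issue.
Per-issue: Issue I → carrier; Issue II → carrier; Issue III → claimant. The claimant must prevail on every issue; overall, the carrier prevails.

carrier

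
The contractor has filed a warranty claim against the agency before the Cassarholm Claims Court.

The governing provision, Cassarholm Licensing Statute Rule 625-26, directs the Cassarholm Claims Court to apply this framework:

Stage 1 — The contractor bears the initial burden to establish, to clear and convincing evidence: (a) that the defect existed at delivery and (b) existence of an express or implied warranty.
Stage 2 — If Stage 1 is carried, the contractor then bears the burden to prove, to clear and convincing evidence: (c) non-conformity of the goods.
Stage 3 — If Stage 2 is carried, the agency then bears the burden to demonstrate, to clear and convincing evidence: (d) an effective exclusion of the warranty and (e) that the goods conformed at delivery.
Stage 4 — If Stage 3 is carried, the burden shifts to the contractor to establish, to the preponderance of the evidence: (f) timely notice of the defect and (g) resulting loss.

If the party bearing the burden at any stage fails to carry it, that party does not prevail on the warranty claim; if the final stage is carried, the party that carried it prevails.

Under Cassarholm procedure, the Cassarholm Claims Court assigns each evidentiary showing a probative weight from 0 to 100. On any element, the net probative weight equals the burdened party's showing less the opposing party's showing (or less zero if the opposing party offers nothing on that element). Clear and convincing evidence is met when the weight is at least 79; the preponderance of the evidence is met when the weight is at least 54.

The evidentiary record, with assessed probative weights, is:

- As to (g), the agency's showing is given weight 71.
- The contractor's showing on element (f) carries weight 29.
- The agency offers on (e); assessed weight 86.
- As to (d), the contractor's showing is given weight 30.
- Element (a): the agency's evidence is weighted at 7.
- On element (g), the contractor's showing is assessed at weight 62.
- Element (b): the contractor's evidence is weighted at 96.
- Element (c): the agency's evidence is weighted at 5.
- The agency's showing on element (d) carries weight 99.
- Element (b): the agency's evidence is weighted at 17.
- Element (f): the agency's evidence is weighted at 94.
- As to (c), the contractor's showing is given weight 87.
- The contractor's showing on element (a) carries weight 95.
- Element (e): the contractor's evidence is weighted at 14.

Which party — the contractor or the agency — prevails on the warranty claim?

At Stage 1 the contractor must meet clear and convincing evidence (weight is at least 79): on (a) the weight is 95 less the opposing 7 gives net 88, which does reach 79, so (a) meets the standard; on (b) the weight is 96 less the opposing 17 gives net 79, which does reach 79, so (b) meets the standard.
  Stage 1 carried; the burden remains with the contractor.
At Stage 2 the contractor must meet clear and convincing evidence (weight is at least 79): on (c) the weight is 87 less the opposing 5 gives net 82, ≥ 79, so (c) meets the standard.
  The contractor carries Stage 2; the agency now bears the burden.
At Stage 3 the agency must meet clear and convincing evidence (weight is at least 79): on (d) the weight is 99 less the opposing 30 gives net 69, which does not reach 79, so (d) does not meet the standard; on (e) the weight is 86 less the opposing 14 gives net 72, which does not reach 79, so (e) does not meet the standard.
  The agency does not carry Stage 3.
The contractor prevails.

contractor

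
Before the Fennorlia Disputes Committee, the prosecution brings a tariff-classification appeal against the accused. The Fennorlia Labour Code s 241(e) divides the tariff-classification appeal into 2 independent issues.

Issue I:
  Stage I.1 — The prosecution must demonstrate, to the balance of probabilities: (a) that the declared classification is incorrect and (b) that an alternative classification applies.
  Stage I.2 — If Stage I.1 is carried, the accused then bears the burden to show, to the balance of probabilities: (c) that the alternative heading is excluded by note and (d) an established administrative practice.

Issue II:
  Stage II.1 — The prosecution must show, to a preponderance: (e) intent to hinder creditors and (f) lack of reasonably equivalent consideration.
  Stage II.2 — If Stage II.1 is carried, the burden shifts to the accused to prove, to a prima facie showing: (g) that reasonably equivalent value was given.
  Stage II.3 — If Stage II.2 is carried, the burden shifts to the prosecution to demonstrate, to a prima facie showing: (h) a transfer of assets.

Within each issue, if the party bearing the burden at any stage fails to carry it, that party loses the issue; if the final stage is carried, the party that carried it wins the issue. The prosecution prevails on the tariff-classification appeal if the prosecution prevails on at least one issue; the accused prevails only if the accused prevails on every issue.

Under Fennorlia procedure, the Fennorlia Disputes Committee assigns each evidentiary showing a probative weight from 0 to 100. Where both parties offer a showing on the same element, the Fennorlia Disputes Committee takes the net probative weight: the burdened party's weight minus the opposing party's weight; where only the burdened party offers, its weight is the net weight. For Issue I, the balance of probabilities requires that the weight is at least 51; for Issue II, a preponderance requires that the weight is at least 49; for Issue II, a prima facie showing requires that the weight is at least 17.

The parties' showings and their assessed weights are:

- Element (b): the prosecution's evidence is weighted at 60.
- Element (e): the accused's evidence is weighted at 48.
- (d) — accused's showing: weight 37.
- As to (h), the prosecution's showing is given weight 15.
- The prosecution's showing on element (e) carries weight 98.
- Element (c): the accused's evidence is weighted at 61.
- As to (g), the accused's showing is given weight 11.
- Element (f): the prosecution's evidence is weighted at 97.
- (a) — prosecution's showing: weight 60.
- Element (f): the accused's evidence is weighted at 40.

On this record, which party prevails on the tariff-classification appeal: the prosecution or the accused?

prosecution

— Issue I —
Stage I.1 — burden on prosecution; standard: the balance of probabilities (weight is at least 51).
    (a): 60 ≥ 51 [met]
    (b): 60 ≥ 51 [met]
  The prosecution carries Stage I.1; the accused now bears the burden.
Stage I.2 — burden on accused; standard: the balance of probabilities (weight is at least 51).
    (c): 61 ≥ 51 [met]
    (d): 37 < 51 [not met]
  The accused does not carry Stage I.2.
The prosecution prevails on this issue.
— Issue II —
Stage II.1 (prosecution, a preponderance, weight is at least 49): (e) net 98−48=50 ≥ 49 — meets; (f) net 97−40=57 ≥ 49 — meets.
  All elements met. The burden passes to the accused.
Stage II.2 (accused, a prima facie showing, weight is at least 17): (g) 11 < 17 — fails.
  Stage II.2 not carried; the accused fails its burden.
The prosecution prevails on this issue.
Per-issue: Issue I → prosecution; Issue II → prosecution. The prosecution must prevail on at least one issue; overall, the prosecution prevails.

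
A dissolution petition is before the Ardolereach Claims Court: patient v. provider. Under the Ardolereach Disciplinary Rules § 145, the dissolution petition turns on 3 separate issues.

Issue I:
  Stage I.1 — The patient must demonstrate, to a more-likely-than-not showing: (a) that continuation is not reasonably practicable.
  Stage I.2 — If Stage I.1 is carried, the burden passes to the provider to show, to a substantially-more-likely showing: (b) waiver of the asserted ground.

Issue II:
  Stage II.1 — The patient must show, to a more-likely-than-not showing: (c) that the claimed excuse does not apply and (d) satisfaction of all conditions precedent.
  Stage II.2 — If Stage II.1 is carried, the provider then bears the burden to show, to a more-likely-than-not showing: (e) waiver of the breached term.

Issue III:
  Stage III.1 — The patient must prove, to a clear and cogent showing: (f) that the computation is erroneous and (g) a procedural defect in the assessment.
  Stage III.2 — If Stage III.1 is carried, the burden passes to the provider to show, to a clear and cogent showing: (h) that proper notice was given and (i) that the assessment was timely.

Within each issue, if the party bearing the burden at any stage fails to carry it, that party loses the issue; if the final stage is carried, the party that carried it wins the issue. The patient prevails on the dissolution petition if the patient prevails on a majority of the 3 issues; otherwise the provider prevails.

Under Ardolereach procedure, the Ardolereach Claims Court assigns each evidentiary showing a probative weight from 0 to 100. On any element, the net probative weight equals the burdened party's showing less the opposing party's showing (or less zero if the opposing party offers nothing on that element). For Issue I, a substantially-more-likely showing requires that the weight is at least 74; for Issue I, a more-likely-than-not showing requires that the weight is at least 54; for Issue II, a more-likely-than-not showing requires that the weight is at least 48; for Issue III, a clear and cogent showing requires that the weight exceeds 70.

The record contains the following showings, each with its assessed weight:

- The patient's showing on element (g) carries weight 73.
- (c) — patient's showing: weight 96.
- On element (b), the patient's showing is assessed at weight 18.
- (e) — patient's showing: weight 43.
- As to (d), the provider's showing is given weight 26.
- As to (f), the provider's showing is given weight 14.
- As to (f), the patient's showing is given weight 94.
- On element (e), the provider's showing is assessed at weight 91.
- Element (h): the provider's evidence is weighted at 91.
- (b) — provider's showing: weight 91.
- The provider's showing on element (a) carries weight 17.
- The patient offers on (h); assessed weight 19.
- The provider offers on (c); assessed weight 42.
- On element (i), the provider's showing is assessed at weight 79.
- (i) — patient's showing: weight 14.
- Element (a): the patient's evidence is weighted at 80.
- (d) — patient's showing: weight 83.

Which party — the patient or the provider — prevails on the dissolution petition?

— Issue I —
Stage I.1 — burden on patient; standard: a more-likely-than-not showing (weight is at least 54).
    (a): 80 − 17 = 63 ≥ 54 [met]
  The patient carries Stage I.1; the provider now bears the burden.
Stage I.2 — burden on provider; standard: a substantially-more-likely showing (weight is at least 74).
    (b): 91 − 18 = 73 < 74 [not met]
  The provider does not carry Stage I.2.
So the patient prevails on this issue.
— Issue II —
Stage II.1 — burden on patient; standard: a more-likely-than-not showing (weight is at least 48).
    (c): 96 − 42 = 54 ≥ 48 [met]
    (d): 83 − 26 = 57 ≥ 48 [met]
  The patient carries Stage II.1; the provider now bears the burden.
Stage II.2 — burden on provider; standard: a more-likely-than-not showing (weight is at least 48).
    (e): 91 − 43 = 48 ≥ 48 [met]
  All elements met at the final stage.
Every stage carried; the provider prevails on this issue.
— Issue III —
Stage III.1 (patient, a clear and cogent showing, weight exceeds 70): (f) net 94−14=80 > 70 — meets; (g) 73 > 70 — meets.
  The patient carries Stage III.1; the provider now bears the burden.
Stage III.2 (provider, a clear and cogent showing, weight exceeds 70): (h) net 91−19=72 > 70 — meets; (i) net 79−14=65 ≤ 70 — fails.
  Not every element is met, so the provider fails to carry Stage III.2.
So the patient prevails on this issue.
Per-issue: Issue I → patient; Issue II → provider; Issue III → patient. The patient must prevail on a majority of issues; overall, the patient prevails.

patient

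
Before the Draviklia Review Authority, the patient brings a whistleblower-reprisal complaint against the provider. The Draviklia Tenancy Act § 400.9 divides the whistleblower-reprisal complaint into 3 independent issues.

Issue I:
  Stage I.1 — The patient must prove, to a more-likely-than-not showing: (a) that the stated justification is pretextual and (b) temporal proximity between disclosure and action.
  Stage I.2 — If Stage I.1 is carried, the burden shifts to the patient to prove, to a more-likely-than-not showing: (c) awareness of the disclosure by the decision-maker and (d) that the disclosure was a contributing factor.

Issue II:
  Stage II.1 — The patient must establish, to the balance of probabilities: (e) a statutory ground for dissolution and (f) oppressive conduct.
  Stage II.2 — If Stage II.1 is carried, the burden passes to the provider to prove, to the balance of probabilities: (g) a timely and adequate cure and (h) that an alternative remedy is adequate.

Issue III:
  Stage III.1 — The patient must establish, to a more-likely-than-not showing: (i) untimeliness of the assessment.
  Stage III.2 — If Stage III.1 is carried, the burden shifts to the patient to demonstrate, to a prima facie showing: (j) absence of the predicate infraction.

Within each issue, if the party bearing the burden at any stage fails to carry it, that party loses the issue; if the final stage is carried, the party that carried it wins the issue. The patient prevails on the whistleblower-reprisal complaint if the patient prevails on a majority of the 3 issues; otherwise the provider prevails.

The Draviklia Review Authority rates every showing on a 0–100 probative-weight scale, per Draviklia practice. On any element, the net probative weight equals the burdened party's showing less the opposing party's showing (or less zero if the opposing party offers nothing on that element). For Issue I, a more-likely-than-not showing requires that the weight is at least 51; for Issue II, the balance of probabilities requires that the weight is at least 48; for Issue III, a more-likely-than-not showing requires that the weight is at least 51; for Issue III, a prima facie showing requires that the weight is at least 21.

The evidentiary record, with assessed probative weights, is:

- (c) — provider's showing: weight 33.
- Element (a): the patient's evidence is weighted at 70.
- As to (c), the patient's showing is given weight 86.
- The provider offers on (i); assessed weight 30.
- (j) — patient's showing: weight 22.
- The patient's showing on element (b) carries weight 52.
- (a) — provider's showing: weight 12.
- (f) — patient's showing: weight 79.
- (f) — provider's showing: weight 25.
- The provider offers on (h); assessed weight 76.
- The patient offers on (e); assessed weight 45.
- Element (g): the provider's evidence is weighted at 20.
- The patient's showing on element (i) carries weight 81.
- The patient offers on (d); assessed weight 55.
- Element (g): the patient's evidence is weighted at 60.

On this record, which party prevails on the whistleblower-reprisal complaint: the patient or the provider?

patient

— Issue I —
At Stage I.1 the patient must meet a more-likely-than-not showing (weight is at least 51): on (a) the weight is 70 less the opposing 12 gives net 58, which does reach 51, so (a) meets the standard; on (b) the weight is 52, ≥ 51, so (b) meets the standard.
  Stage I.1 carried; the burden remains with the patient.
At Stage I.2 the patient must meet a more-likely-than-not showing (weight is at least 51): on (c) the weight is 86 less the opposing 33 gives net 53, which does reach 51, so (c) meets the standard; on (d) the weight is 55, ≥ 51, so (d) meets the standard.
  The patient carries the last stage.
All stages carried — the patient prevails on this issue.
— Issue II —
Stage II.1 — burden on patient; standard: the balance of probabilities (weight is at least 48).
    (e): 45 < 48 [not met]
    (f): 79 − 25 = 54 ≥ 48 [met]
  Stage II.1 not carried; the patient fails its burden.
The analysis ends at Stage II.1; the provider prevails on this issue.
— Issue III —
Stage III.1 — burden on patient; standard: a more-likely-than-not showing (weight is at least 51).
    (i): 81 − 30 = 51 ≥ 51 [met]
  Stage III.1 carried; the burden remains with the patient.
Stage III.2 — burden on patient; standard: a prima facie showing (weight is at least 21).
    (j): 22 ≥ 21 [met]
  Stage III.2 carried; the final stage is satisfied.
With every stage satisfied, the patient prevails on this issue.
Per-issue: Issue I → patient; Issue II → provider; Issue III → patient. The patient must prevail on a majority of issues; overall, the patient prevails.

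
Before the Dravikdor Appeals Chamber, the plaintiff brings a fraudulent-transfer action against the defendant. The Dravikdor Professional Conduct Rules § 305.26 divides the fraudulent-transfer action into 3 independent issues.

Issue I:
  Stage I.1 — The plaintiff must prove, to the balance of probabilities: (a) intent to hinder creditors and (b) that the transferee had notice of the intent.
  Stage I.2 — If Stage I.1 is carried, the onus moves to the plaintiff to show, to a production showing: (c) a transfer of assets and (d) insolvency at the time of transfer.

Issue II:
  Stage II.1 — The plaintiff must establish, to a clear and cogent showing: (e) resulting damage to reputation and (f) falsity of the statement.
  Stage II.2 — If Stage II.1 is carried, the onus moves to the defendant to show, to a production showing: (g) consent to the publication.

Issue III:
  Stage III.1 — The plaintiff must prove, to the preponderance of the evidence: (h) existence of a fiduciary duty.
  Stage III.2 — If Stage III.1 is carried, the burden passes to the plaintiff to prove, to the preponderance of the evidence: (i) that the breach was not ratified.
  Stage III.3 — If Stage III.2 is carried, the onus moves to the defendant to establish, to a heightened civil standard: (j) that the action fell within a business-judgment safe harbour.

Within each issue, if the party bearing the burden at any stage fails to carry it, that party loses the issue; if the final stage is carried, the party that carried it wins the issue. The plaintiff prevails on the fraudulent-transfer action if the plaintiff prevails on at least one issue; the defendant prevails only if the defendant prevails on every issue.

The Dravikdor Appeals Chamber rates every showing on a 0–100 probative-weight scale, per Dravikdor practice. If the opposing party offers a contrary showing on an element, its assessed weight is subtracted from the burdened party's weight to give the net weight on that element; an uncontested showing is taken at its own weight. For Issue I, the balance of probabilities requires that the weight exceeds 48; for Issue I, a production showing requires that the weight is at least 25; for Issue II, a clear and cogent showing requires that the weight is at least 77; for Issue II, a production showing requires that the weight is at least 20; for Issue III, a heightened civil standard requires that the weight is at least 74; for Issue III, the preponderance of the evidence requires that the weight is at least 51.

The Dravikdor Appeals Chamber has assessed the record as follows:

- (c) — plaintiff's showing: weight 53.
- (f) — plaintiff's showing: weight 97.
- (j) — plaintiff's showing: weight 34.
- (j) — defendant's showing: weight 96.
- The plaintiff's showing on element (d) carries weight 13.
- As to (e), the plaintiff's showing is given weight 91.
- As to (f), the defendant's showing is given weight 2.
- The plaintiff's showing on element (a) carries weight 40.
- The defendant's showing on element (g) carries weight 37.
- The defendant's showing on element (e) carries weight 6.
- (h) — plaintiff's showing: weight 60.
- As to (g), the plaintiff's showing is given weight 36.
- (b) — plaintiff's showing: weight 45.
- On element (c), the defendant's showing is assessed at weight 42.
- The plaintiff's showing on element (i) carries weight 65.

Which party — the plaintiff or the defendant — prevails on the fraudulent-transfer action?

plaintiff

— Issue I —
Stage I.1 — burden on plaintiff; standard: the balance of probabilities (weight exceeds 48).
    (a): 40 ≤ 48 [not met]
    (b): 45 ≤ 48 [not met]
  The plaintiff does not carry Stage I.1.
So the defendant prevails on this issue.
— Issue II —
At Stage II.1 the plaintiff must meet a clear and cogent showing (weight is at least 77): on (e) the weight is 91 less the opposing 6 gives net 85, which does reach 77, so (e) meets the standard; on (f) the weight is 97 less the opposing 2 gives net 95, which does reach 77, so (f) meets the standard.
  The plaintiff carries Stage II.1; the defendant now bears the burden.
At Stage II.2 the defendant must meet a production showing (weight is at least 20): on (g) the weight is 37 less the opposing 36 gives net 1, < 20, so (g) does not meet the standard.
  The defendant does not carry Stage II.2.
So the plaintiff prevails on this issue.
— Issue III —
At Stage III.1 the plaintiff must meet the preponderance of the evidence (weight is at least 51): on (h) the weight is 60, ≥ 51, so (h) meets the standard.
  Stage III.1 is satisfied; the plaintiff continues to bear the burden.
At Stage III.2 the plaintiff must meet the preponderance of the evidence (weight is at least 51): on (i) the weight is 65, ≥ 51, so (i) meets the standard.
  The plaintiff carries Stage III.2; the defendant now bears the burden.
At Stage III.3 the defendant must meet a heightened civil standard (weight is at least 74): on (j) the weight is 96 less the opposing 34 gives net 62, which does not reach 74, so (j) does not meet the standard.
  Stage III.3 not carried; the defendant fails its burden.
So the plaintiff prevails on this issue.
Per-issue: Issue I → defendant; Issue II → plaintiff; Issue III → plaintiff. The plaintiff must prevail on at least one issue; overall, the plaintiff prevails.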